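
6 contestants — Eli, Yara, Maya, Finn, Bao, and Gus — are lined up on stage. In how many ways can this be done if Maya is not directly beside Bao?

There are 6! = 720 arrangements in all. If Maya and Bao are adjacent, merging them into one block gives 2·(5)! = 240 arrangements.
So 720 − 240 = 480 arrangements keep them apart.

480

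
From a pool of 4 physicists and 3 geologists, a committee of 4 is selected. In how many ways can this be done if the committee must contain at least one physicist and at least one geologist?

Total 4-person selections from all 7: C(7,4) = 35.
Subtract selections that omit an entire group: no physicists → C(3,4) = 0; no geologists → C(4,4) = 1.
Both groups omitted at once is impossible, so 35 − 1 = 34.

34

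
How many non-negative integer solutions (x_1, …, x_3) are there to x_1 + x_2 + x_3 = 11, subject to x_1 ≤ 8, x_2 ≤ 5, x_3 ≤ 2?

12

By stars and bars, unrestricted non-negative solutions to x_1+…+x_3 = 11 number C(11+2,2) = 78.
Subtract solutions that violate a single cap (substitute x_i' = x_i − (cap_i+1)): x_1 ≥ 9 gives C(4,2) = 6; x_2 ≥ 6 gives C(7,2) = 21; x_3 ≥ 3 gives C(10,2) = 45. Together 72.
Add back pairs where two caps are both exceeded: 0 + 0 + 6 = 6.
By inclusion–exclusion the count is 78 − 72 + 6 = 12.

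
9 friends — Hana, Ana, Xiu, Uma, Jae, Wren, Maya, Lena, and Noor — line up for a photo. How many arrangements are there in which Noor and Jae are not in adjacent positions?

282240

There are 9! = 362880 arrangements in all. If Noor and Jae are adjacent, merging them into one block gives 2·(8)! = 80640 arrangements.
Complementary counting: 362880 − 80640 = 282240.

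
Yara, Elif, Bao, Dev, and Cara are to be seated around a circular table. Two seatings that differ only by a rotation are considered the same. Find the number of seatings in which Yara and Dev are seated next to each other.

Treat {Yara, Dev} as one unit (2 internal orders) and seat the resulting 4 units around the table: (3)! circular arrangements.
So 2 × (3)! = 2 × 6 = 12.

12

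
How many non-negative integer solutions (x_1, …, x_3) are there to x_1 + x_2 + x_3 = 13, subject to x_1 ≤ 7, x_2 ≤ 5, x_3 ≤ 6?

By stars and bars, unrestricted non-negative solutions to x_1+…+x_3 = 13 number C(13+2,2) = 105.
Subtract solutions that violate a single cap (substitute x_i' = x_i − (cap_i+1)): x_1 ≥ 8 gives C(7,2) = 21; x_2 ≥ 6 gives C(9,2) = 36; x_3 ≥ 7 gives C(8,2) = 28. Together 85.
Add back pairs where two caps are both exceeded: 0 + 0 + 1 = 1.
By inclusion–exclusion the count is 105 − 85 + 1 = 21.

21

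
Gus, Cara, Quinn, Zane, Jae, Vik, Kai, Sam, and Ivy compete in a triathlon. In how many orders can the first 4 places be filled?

3024

There are 9 choices for 1st place, 8 for 2nd, and so on down to 6 for position 4.
That gives 9 × 8 × 7 × 6 = 3024.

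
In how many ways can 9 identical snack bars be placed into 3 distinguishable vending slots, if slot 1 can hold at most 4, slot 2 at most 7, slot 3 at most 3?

Ignoring the caps, the number of non-negative solutions to x_1+…+x_3 = 9 is C(11,2) = 55.
Subtract solutions that violate a single cap (substitute x_i' = x_i − (cap_i+1)): x_1 ≥ 5 gives C(6,2) = 15; x_2 ≥ 8 gives C(3,2) = 3; x_3 ≥ 4 gives C(7,2) = 21. Together 39.
Add back pairs where two caps are both exceeded: 0 + 1 + 0 = 1.
By inclusion–exclusion the count is 55 − 39 + 1 = 17.

17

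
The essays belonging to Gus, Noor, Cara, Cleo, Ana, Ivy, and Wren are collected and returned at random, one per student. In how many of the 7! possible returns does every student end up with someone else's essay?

1854

Count assignments avoiding every fixed point. For any j of the 7 students fixed to their own essay, the other 7−j can be arranged in (7−j)! ways.
By inclusion–exclusion this is Σ_{j=0}^{7} (−1)^j C(7,j)·(7−j)!.
Computing: 5040 − 5040 + 2520 − 840 + 210 − 42 + 7 − 1 = 1854.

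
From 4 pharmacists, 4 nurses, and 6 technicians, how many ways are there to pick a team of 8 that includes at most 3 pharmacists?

Split by how many pharmacists are chosen (0 through 3).
Sum: C(4,0)·C(10,8) + C(4,1)·C(10,7) + C(4,2)·C(10,6) + C(4,3)·C(10,5) = 45 + 480 + 1260 + 1008 = 2793.

2793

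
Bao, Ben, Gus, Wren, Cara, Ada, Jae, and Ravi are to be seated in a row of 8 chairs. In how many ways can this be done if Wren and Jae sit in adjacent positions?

10080

Treat {Wren, Jae} as a single unit. There are 7 units to order, and the pair itself can be ordered 2 ways.
So the count is 2·(7)! = 10080.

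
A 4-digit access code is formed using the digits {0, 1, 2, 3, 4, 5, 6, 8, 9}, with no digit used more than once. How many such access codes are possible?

With no repetition, fill the 4 digits in order: 9 choices, then 8, down to 6.
9 × 8 × 7 × 6 = 3024.

3024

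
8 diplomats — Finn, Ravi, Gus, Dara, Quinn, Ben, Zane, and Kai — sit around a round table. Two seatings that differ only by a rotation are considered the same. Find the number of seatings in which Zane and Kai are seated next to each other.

Treat {Zane, Kai} as one unit (2 internal orders) and seat the resulting 7 units around the table: (6)! circular arrangements.
So 2 × (6)! = 2 × 720 = 1440.

1440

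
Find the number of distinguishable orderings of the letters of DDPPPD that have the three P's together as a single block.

4

Treat the 3 copies of P as a single block. The multiset to arrange is then {PPP, D, D, D}, 4 items in all.
That gives (4)!/(3!) = 4 arrangements.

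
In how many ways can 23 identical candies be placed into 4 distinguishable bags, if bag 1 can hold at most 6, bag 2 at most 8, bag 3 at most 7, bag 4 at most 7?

56

Ignoring the caps, the number of non-negative solutions to x_1+…+x_4 = 23 is C(26,3) = 2600.
Subtract solutions that violate a single cap (substitute x_i' = x_i − (cap_i+1)): x_1 ≥ 7 gives C(19,3) = 969; x_2 ≥ 9 gives C(17,3) = 680; x_3 ≥ 8 gives C(18,3) = 816; x_4 ≥ 8 gives C(18,3) = 816. Together 3281.
Add back pairs where two caps are both exceeded: 120 + 165 + 165 + 84 + 84 + 120 = 738.
Subtract triples: 0 + 0 + 1 + 0 = 1.
By inclusion–exclusion the count is 2600 − 3281 + 738 − 1 = 56.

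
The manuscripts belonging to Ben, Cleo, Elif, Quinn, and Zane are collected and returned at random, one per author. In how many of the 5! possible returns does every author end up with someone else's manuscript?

Let Aᵢ be the assignments in which author i gets their own manuscript. We want the size of the complement of A₁∪…∪A_5.
By inclusion–exclusion this is Σ_{j=0}^{5} (−1)^j C(5,j)·(5−j)!.
Computing: 120 − 120 + 60 − 20 + 5 − 1 = 44.

44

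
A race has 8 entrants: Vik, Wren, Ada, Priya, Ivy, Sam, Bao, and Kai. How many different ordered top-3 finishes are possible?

336

This is an ordered selection of 3 from 8: P(8,3).
That gives 8 × 7 × 6 = 336.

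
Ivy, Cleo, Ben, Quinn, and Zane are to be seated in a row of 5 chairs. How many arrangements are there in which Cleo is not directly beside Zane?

72

There are 5! = 120 arrangements in all. If Cleo and Zane are adjacent, merging them into one block gives 2·(4)! = 48 arrangements.
So 120 − 48 = 72 arrangements keep them apart.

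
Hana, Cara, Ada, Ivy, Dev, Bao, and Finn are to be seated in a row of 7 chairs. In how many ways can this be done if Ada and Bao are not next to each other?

3600

Of the 7! = 5040 arrangements, those with Ada and Bao adjacent number 2 × 6! = 1440 (treat the pair as a block with 2 internal orders).
So 5040 − 1440 = 3600 arrangements keep them apart.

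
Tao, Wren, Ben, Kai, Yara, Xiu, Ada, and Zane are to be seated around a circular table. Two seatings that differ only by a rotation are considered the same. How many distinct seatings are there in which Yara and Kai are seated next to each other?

1440

Glue Yara and Kai into a block (2 internal orders). Seating 7 units around a circle gives (6)! arrangements.
So 2 × (6)! = 2 × 720 = 1440.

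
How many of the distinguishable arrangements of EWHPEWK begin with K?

180

With the first slot taken by K, it remains to arrange the other 6 letters (EWHPEW).
Those 6 letters have E appearing twice and W appearing twice, giving (6)!/(2!·2!) = 180.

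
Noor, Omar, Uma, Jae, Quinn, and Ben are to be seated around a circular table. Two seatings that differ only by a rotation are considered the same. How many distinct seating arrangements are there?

120

Around a circle, 6 distinct people have 6!/6 = (5)! = 120 rotationally distinct seatings.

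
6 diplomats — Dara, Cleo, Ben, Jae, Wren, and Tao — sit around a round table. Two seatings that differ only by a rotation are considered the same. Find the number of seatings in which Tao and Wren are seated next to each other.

Treat {Tao, Wren} as one unit (2 internal orders) and seat the resulting 5 units around the table: (4)! circular arrangements.
So 2 × (4)! = 2 × 24 = 48.

48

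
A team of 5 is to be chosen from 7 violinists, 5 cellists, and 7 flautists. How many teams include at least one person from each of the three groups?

Unrestricted: C(19,5) = 11628 ways to pick any 5 of the 19.
Selections missing a whole group: no violinists → C(12,5) = 792; no cellists → C(14,5) = 2002; no flautists → C(12,5) = 792.
Add back selections omitting two groups (i.e. drawn from a single group): C(7,5) + C(5,5) + C(7,5) = 43.
By inclusion–exclusion: 11628 − 3586 + 43 = 8085.

8085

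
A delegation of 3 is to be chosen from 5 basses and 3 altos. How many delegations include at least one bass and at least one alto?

Total 3-person selections from all 8: C(8,3) = 56.
Subtract selections that omit an entire group: no basses → C(3,3) = 1; no altos → C(5,3) = 10.
Both groups omitted at once is impossible, so 56 − 11 = 45.

45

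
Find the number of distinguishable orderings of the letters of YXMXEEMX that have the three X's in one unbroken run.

180

Treat the 3 copies of X as a single block. The multiset to arrange is then {XXX, E, E, M, M, Y}, 6 items in all.
That gives (6)!/(2!·2!) = 180 arrangements.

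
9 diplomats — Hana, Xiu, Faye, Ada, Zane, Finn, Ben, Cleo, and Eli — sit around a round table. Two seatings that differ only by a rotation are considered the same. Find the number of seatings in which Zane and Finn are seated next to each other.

10080

Treat {Zane, Finn} as one unit (2 internal orders) and seat the resulting 8 units around the table: (7)! circular arrangements.
So 2 × (7)! = 2 × 5040 = 10080.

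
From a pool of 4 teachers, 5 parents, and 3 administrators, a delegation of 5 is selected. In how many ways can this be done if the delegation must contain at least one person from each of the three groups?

With no constraint there are C(12,5) = 792 possible selections.
Selections missing a whole group: no teachers → C(8,5) = 56; no parents → C(7,5) = 21; no administrators → C(9,5) = 126.
Add back selections omitting two groups (i.e. drawn from a single group): C(4,5) + C(5,5) + C(3,5) = 1.
By inclusion–exclusion: 792 − 203 + 1 = 590.

590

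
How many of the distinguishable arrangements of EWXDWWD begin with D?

With the first slot taken by D, it remains to arrange the other 6 letters (EWXWWD).
Those 6 letters have W appearing 3 times, giving (6)!/(3!) = 120.

120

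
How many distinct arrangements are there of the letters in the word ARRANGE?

1260

ARRANGE has 7 letters with A appearing twice and R appearing twice.
Dividing 7! = 5040 by 2!·2! = 4 for the repeated letters gives 1260.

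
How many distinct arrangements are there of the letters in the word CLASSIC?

1260

The 7 letters of CLASSIC have repeats: C appearing twice and S appearing twice.
So there are 7! / (2!·2!) = 1260 distinguishable arrangements.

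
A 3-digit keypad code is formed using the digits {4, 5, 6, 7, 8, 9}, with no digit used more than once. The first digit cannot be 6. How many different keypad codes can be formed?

100

The first digit has 6−1 = 5 choices (anything except 6).
The remaining 2 digits are filled from the other 5 symbols without repetition: 5 × 4 = 20.
Total: 5 × 20 = 100.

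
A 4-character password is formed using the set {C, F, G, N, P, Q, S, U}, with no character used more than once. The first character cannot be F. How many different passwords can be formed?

1470

The first character has 8−1 = 7 choices (anything except F).
The remaining 3 characters are filled from the other 7 symbols without repetition: 7 × 6 × 5 = 210.
Total: 7 × 210 = 1470.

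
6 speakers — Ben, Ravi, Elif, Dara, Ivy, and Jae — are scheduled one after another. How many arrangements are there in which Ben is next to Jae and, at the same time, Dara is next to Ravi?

96

Treat {Ben,Jae} as one block (2 orders) and {Dara,Ravi} as another (2 orders).
That leaves 4 units to arrange: 2 × 2 × 4! = 4 × 24 = 96.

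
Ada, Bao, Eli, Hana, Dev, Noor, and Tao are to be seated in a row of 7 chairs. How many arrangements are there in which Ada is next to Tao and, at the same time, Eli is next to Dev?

480

Treat {Ada,Tao} as one block (2 orders) and {Eli,Dev} as another (2 orders).
That leaves 5 units to arrange: 2 × 2 × 5! = 4 × 120 = 480.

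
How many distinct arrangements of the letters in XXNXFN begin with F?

Fix F in the first position and arrange the remaining 5 letters.
Those 5 letters have N appearing twice and X appearing 3 times, giving (5)!/(3!·2!) = 10.

10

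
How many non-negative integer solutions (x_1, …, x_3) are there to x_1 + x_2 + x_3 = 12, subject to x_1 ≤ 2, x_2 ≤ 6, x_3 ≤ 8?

Without the upper bounds there are C(14,2) = 91 ways to split 12 among 3 variables.
Subtract solutions that violate a single cap (substitute x_i' = x_i − (cap_i+1)): x_1 ≥ 3 gives C(11,2) = 55; x_2 ≥ 7 gives C(7,2) = 21; x_3 ≥ 9 gives C(5,2) = 10. Together 86.
Add back pairs where two caps are both exceeded: 6 + 1 + 0 = 7.
By inclusion–exclusion the count is 91 − 86 + 7 = 12.

12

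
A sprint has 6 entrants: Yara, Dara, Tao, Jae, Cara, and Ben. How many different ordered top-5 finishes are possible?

720

This is an ordered selection of 5 from 6: P(6,5).
That gives 6 × 5 × 4 × 3 × 2 = 720.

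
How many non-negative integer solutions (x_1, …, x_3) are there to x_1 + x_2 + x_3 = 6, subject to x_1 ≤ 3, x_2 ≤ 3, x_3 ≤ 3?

By stars and bars, unrestricted non-negative solutions to x_1+…+x_3 = 6 number C(6+2,2) = 28.
Subtract solutions that violate a single cap (substitute x_i' = x_i − (cap_i+1)): x_1 ≥ 4 gives C(4,2) = 6; x_2 ≥ 4 gives C(4,2) = 6; x_3 ≥ 4 gives C(4,2) = 6. Together 18.
No two caps can be exceeded simultaneously, so the pair terms are all 0.
By inclusion–exclusion the count is 28 − 18 + 0 = 10.

10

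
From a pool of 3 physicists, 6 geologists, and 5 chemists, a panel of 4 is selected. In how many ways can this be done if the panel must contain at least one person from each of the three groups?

Total 4-person selections from all 14: C(14,4) = 1001.
Selections missing a whole group: no physicists → C(11,4) = 330; no geologists → C(8,4) = 70; no chemists → C(9,4) = 126.
Add back selections omitting two groups (i.e. drawn from a single group): C(3,4) + C(6,4) + C(5,4) = 20.
By inclusion–exclusion: 1001 − 526 + 20 = 495.

495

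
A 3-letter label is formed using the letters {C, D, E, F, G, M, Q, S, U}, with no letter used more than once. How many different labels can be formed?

This is a permutation of 3 out of 9: P(9,3) = 9!/6!.
9 × 8 × 7 = 504.

504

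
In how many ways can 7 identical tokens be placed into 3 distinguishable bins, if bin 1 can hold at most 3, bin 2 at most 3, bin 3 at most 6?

15

By stars and bars, unrestricted non-negative solutions to x_1+…+x_3 = 7 number C(7+2,2) = 36.
Subtract solutions that violate a single cap (substitute x_i' = x_i − (cap_i+1)): x_1 ≥ 4 gives C(5,2) = 10; x_2 ≥ 4 gives C(5,2) = 10; x_3 ≥ 7 gives C(2,2) = 1. Together 21.
No two caps can be exceeded simultaneously, so the pair terms are all 0.
By inclusion–exclusion the count is 36 − 21 + 0 = 15.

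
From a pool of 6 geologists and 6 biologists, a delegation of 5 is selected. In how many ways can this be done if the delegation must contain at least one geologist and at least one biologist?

780

With no constraint there are C(12,5) = 792 possible selections.
Subtract selections that omit an entire group: no geologists → C(6,5) = 6; no biologists → C(6,5) = 6.
Both groups omitted at once is impossible, so 792 − 12 = 780.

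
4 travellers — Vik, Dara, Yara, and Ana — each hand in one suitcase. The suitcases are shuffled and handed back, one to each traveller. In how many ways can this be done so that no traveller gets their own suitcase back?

9

Count assignments avoiding every fixed point. For any j of the 4 travellers fixed to their own suitcase, the other 4−j can be arranged in (4−j)! ways.
By inclusion–exclusion this is Σ_{j=0}^{4} (−1)^j C(4,j)·(4−j)!.
Computing: 24 − 24 + 12 − 4 + 1 = 9.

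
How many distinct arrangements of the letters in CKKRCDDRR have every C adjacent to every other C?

1680

Treat the 2 copies of C as a single block. The multiset to arrange is then {CC, D, D, K, K, R, R, R}, 8 items in all.
That gives (8)!/(3!·2!·2!) = 1680 arrangements.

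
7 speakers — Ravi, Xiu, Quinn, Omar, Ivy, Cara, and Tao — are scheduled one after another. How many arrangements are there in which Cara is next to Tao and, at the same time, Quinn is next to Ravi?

Treat {Cara,Tao} as one block (2 orders) and {Quinn,Ravi} as another (2 orders).
That leaves 5 units to arrange: 2 × 2 × 5! = 4 × 120 = 480.

480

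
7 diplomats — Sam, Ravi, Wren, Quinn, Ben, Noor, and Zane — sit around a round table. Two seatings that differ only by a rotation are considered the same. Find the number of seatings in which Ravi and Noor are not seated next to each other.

All circular seatings of 7 people number (6)! = 720.
Those with Ravi next to Noor: fuse the pair into one unit and seat 6 units around a circle — 2·(5)! = 240.
Subtracting, 720 − 240 = 480.

480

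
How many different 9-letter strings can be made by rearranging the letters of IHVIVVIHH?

Letter multiplicities in IHVIVVIHH: H×3, I×3, V×3.
The number of distinct arrangements is 9!/(3!·3!·3!) = 362880/216 = 1680.

1680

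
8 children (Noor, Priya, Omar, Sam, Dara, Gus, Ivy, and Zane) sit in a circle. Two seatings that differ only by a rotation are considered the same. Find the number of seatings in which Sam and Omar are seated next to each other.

Glue Sam and Omar into a block (2 internal orders). Seating 7 units around a circle gives (6)! arrangements.
So 2 × (6)! = 2 × 720 = 1440.

1440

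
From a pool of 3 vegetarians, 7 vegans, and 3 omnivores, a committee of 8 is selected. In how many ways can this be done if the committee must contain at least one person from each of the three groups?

Unrestricted: C(13,8) = 1287 ways to pick any 8 of the 13.
Selections missing a whole group: no vegetarians → C(10,8) = 45; no vegans → C(6,8) = 0; no omnivores → C(10,8) = 45.
Add back selections omitting two groups (i.e. drawn from a single group): C(3,8) + C(7,8) + C(3,8) = 0.
By inclusion–exclusion: 1287 − 90 + 0 = 1197.

1197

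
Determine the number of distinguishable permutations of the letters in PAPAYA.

Letter multiplicities in PAPAYA: A×3, P×2, Y×1.
Dividing 6! = 720 by 3!·2! = 12 for the repeated letters gives 60.

60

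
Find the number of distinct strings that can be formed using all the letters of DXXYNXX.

The 7 letters of DXXYNXX have repeats: X appearing 4 times.
The number of distinct arrangements is 7!/(4!) = 5040/24 = 210.

210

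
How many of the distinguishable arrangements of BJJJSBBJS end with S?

With the last slot taken by S, it remains to arrange the other 8 letters (BJJJBBJS).
Those 8 letters have B appearing 3 times and J appearing 4 times, giving (8)!/(4!·3!) = 280.

280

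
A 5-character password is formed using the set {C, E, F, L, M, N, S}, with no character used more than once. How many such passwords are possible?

2520

This is a permutation of 5 out of 7: P(7,5) = 7!/2!.
That product is 7 × 6 × 5 × 4 × 3 = 2520.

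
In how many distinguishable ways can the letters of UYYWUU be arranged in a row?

60

The 6 letters of UYYWUU have repeats: U appearing 3 times and Y appearing twice.
So there are 6! / (3!·2!) = 60 distinguishable arrangements.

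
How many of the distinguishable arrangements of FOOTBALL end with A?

1260

With the last slot taken by A, it remains to arrange the other 7 letters (FOOTBLL).
Those 7 letters have L appearing twice and O appearing twice, giving (7)!/(2!·2!) = 1260.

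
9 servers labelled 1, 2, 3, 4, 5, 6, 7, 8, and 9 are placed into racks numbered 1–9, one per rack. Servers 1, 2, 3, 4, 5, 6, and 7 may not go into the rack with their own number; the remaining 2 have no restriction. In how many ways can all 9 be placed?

165016

Let Aᵢ (for 1 ≤ i ≤ 7) be the placements that put server i in its forbidden rack. Any j of these fix j positions, leaving (9−j)! ways to fill the rest, and there are C(7,j) ways to pick which j.
By inclusion–exclusion, the number of valid placements is Σ_{j=0}^{7} (−1)^j C(7,j)·(9−j)!.
Computing: 362880 − 282240 + 105840 − 25200 + 4200 − 504 + 42 − 2 = 165016.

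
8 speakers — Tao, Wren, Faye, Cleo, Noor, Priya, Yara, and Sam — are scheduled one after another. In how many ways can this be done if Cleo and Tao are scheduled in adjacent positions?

10080

Place the 6 others and the Cleo-Tao pair as 7 objects in a line; the pair has 2 internal arrangements.
So the count is 2·(7)! = 10080.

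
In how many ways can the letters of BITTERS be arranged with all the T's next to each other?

Treat the 2 copies of T as a single block. The multiset to arrange is then {TT, B, E, I, R, S}, 6 items in all.
All 6 items are distinct, so there are (6)! = 720 arrangements.

720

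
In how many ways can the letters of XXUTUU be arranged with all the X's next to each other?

Treat the 2 copies of X as a single block. The multiset to arrange is then {XX, T, U, U, U}, 5 items in all.
That gives (5)!/(3!) = 20 arrangements.

20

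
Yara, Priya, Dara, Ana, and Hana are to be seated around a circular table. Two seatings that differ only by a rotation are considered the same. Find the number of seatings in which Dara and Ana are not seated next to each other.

Without the restriction there are (4)! = 24 seatings.
Those with Dara next to Ana: fuse the pair into one unit and seat 4 units around a circle — 2·(3)! = 12.
Subtracting, 24 − 12 = 12.

12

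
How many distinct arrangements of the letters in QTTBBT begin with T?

30

With the first slot taken by T, it remains to arrange the other 5 letters (QTBBT).
Those 5 letters have B appearing twice and T appearing twice, giving (5)!/(2!·2!) = 30.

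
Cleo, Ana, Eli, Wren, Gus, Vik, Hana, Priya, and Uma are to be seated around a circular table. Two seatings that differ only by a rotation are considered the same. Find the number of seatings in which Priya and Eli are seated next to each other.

Glue Priya and Eli into a block (2 internal orders). Seating 8 units around a circle gives (7)! arrangements.
So 2 × (7)! = 2 × 5040 = 10080.

10080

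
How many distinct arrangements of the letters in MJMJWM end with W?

10

Fix W in the last position and arrange the remaining 5 letters.
Those 5 letters have J appearing twice and M appearing 3 times, giving (5)!/(3!·2!) = 10.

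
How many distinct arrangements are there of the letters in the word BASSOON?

The 7 letters of BASSOON have repeats: O appearing twice and S appearing twice.
Dividing 7! = 5040 by 2!·2! = 4 for the repeated letters gives 1260.

1260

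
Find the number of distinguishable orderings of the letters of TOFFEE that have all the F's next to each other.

Treat the 2 copies of F as a single block. The multiset to arrange is then {FF, E, E, O, T}, 5 items in all.
That gives (5)!/(2!) = 60 arrangements.

60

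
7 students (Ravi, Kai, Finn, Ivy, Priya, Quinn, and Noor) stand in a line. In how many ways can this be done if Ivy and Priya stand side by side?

1440

Place the 5 others and the Ivy-Priya pair as 6 objects in a line; the pair has 2 internal arrangements.
So the count is 2·(6)! = 1440.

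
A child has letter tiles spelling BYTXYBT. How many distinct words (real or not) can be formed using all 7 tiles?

Letter multiplicities in BYTXYBT: B×2, T×2, X×1, Y×2.
The number of distinct arrangements is 7!/(2!·2!·2!) = 5040/8 = 630.

630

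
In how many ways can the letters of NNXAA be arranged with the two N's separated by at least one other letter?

18

Total arrangements of NNXAA: 5!/(2!·2!) = 30.
If the two N's are adjacent, glue them into one block, leaving 4 items to arrange: (4)!/(2!) = 12 ways.
Hence 30 − 12 = 18.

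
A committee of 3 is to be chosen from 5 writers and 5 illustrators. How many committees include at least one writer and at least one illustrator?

With no constraint there are C(10,3) = 120 possible selections.
Selections missing a whole group: no writers → C(5,3) = 10; no illustrators → C(5,3) = 10.
Both groups omitted at once is impossible, so 120 − 20 = 100.

100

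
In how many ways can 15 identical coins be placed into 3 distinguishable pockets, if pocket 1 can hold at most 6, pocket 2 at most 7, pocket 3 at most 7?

21

Without the upper bounds there are C(17,2) = 136 ways to split 15 among 3 pockets.
Subtract solutions that violate a single cap (substitute x_i' = x_i − (cap_i+1)): x_1 ≥ 7 gives C(10,2) = 45; x_2 ≥ 8 gives C(9,2) = 36; x_3 ≥ 8 gives C(9,2) = 36. Together 117.
Add back pairs where two caps are both exceeded: 1 + 1 + 0 = 2.
By inclusion–exclusion the count is 136 − 117 + 2 = 21.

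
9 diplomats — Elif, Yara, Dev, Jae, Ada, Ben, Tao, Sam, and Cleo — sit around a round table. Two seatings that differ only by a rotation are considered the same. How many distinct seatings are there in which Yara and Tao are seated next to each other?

10080

Treat {Yara, Tao} as one unit (2 internal orders) and seat the resulting 8 units around the table: (7)! circular arrangements.
So 2 × (7)! = 2 × 5040 = 10080.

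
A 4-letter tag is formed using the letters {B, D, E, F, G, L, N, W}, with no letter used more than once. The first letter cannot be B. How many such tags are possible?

1470

The first letter has 8−1 = 7 choices (anything except B).
The remaining 3 letters are filled from the other 7 symbols without repetition: 7 × 6 × 5 = 210.
Total: 7 × 210 = 1470.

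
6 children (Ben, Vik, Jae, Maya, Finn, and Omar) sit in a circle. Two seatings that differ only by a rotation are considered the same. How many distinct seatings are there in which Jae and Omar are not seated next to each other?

Without the restriction there are (5)! = 120 seatings.
Those with Jae next to Omar: fuse the pair into one unit and seat 5 units around a circle — 2·(4)! = 48.
Subtracting, 120 − 48 = 72.

72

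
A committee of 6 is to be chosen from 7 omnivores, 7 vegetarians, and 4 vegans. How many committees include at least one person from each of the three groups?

Unrestricted: C(18,6) = 18564 ways to pick any 6 of the 18.
Selections missing a whole group: no omnivores → C(11,6) = 462; no vegetarians → C(11,6) = 462; no vegans → C(14,6) = 3003.
Add back selections omitting two groups (i.e. drawn from a single group): C(7,6) + C(7,6) + C(4,6) = 14.
By inclusion–exclusion: 18564 − 3927 + 14 = 14651.

14651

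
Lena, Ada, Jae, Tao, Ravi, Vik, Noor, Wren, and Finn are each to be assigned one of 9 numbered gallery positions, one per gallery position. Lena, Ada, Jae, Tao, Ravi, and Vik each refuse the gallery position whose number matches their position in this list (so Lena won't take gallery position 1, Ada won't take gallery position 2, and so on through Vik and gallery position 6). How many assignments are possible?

183822

Let Aᵢ (for 1 ≤ i ≤ 6) be the placements that put person i in their forbidden gallery position. Any j of these fix j positions, leaving (9−j)! ways to fill the rest, and there are C(6,j) ways to pick which j.
By inclusion–exclusion, the number of valid placements is Σ_{j=0}^{6} (−1)^j C(6,j)·(9−j)!.
Computing: 362880 − 241920 + 75600 − 14400 + 1800 − 144 + 6 = 183822.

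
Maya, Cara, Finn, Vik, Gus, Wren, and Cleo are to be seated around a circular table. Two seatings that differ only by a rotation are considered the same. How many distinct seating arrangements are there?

Around a circle, 7 distinct people have 7!/7 = (6)! = 720 rotationally distinct seatings.

720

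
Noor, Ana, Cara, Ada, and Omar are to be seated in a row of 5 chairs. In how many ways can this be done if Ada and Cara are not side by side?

There are 5! = 120 arrangements in all. If Ada and Cara are adjacent, merging them into one block gives 2·(4)! = 48 arrangements.
Complementary counting: 120 − 48 = 72.

72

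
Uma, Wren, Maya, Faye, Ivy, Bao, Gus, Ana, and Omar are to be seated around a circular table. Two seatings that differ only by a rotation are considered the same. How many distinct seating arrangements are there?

Around a circle, 9 distinct people have 9!/9 = (8)! = 40320 rotationally distinct seatings.

40320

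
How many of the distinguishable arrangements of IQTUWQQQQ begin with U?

336

With the first slot taken by U, it remains to arrange the other 8 letters (IQTWQQQQ).
Those 8 letters have Q appearing 5 times, giving (8)!/(5!) = 336.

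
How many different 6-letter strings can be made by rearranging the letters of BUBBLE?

120

The 6 letters of BUBBLE have repeats: B appearing 3 times.
The number of distinct arrangements is 6!/(3!) = 720/6 = 120.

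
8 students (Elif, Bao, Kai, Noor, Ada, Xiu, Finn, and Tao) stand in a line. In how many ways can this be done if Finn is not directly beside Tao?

There are 8! = 40320 arrangements in all. If Finn and Tao are adjacent, merging them into one block gives 2·(7)! = 10080 arrangements.
So 40320 − 10080 = 30240 arrangements keep them apart.

30240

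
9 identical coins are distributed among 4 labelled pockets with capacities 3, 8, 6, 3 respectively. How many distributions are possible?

101

By stars and bars, unrestricted non-negative solutions to x_1+…+x_4 = 9 number C(9+3,3) = 220.
Subtract solutions that violate a single cap (substitute x_i' = x_i − (cap_i+1)): x_1 ≥ 4 gives C(8,3) = 56; x_2 ≥ 9 gives C(3,3) = 1; x_3 ≥ 7 gives C(5,3) = 10; x_4 ≥ 4 gives C(8,3) = 56. Together 123.
Add back pairs where two caps are both exceeded: 0 + 0 + 4 + 0 + 0 + 0 = 4.
By inclusion–exclusion the count is 220 − 123 + 4 = 101.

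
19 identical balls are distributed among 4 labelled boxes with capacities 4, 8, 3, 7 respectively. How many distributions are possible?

20

Without the upper bounds there are C(22,3) = 1540 ways to split 19 among 4 boxes.
Subtract solutions that violate a single cap (substitute x_i' = x_i − (cap_i+1)): x_1 ≥ 5 gives C(17,3) = 680; x_2 ≥ 9 gives C(13,3) = 286; x_3 ≥ 4 gives C(18,3) = 816; x_4 ≥ 8 gives C(14,3) = 364. Together 2146.
Add back pairs where two caps are both exceeded: 56 + 286 + 84 + 84 + 10 + 120 = 640.
Subtract triples: 4 + 0 + 10 + 0 = 14.
By inclusion–exclusion the count is 1540 − 2146 + 640 − 14 = 20.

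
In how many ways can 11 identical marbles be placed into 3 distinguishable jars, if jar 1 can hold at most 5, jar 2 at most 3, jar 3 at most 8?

By stars and bars, unrestricted non-negative solutions to x_1+…+x_3 = 11 number C(11+2,2) = 78.
Subtract solutions that violate a single cap (substitute x_i' = x_i − (cap_i+1)): x_1 ≥ 6 gives C(7,2) = 21; x_2 ≥ 4 gives C(9,2) = 36; x_3 ≥ 9 gives C(4,2) = 6. Together 63.
Add back pairs where two caps are both exceeded: 3 + 0 + 0 = 3.
By inclusion–exclusion the count is 78 − 63 + 3 = 18.

18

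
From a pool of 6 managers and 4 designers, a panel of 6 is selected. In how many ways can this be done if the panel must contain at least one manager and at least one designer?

Total 6-person selections from all 10: C(10,6) = 210.
Subtract selections that omit an entire group: no managers → C(4,6) = 0; no designers → C(6,6) = 1.
Both groups omitted at once is impossible, so 210 − 1 = 209.

209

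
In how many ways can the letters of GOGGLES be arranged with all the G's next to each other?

Treat the 3 copies of G as a single block. The multiset to arrange is then {GGG, E, L, O, S}, 5 items in all.
All 5 items are distinct, so there are (5)! = 120 arrangements.

120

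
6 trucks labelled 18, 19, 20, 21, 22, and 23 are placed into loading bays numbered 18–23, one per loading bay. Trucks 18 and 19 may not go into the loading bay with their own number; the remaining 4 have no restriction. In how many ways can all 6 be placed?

504

Let Aᵢ (for i ∈ {18, 19}) be the placements that put truck i in its forbidden loading bay. Any j of these fix j positions, leaving (6−j)! ways to fill the rest, and there are C(2,j) ways to pick which j.
By inclusion–exclusion, the number of valid placements is Σ_{j=0}^{2} (−1)^j C(2,j)·(6−j)!.
Computing: 720 − 240 + 24 = 504.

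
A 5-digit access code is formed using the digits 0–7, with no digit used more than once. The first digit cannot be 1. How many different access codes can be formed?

5880

The first digit has 8−1 = 7 choices (anything except 1).
The remaining 4 digits are filled from the other 7 symbols without repetition: 7 × 6 × 5 × 4 = 840.
Total: 7 × 840 = 5880.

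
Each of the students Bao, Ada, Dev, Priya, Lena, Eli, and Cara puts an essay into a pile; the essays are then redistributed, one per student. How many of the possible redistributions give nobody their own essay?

This is the derangement count D_7: permutations of 7 items with no fixed point.
By inclusion–exclusion this is Σ_{j=0}^{7} (−1)^j C(7,j)·(7−j)!.
Computing: 5040 − 5040 + 2520 − 840 + 210 − 42 + 7 − 1 = 1854.

1854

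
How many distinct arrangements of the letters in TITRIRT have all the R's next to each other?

Treat the 2 copies of R as a single block. The multiset to arrange is then {RR, I, I, T, T, T}, 6 items in all.
That gives (6)!/(3!·2!) = 60 arrangements.

60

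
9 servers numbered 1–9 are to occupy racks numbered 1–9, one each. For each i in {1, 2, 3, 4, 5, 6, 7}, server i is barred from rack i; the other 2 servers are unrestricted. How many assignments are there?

Let Aᵢ (for 1 ≤ i ≤ 7) be the placements that put server i in its forbidden rack. Any j of these fix j positions, leaving (9−j)! ways to fill the rest, and there are C(7,j) ways to pick which j.
By inclusion–exclusion, the number of valid placements is Σ_{j=0}^{7} (−1)^j C(7,j)·(9−j)!.
Computing: 362880 − 282240 + 105840 − 25200 + 4200 − 504 + 42 − 2 = 165016.

165016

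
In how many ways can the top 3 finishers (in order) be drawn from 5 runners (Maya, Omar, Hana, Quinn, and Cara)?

There are 5 choices for 1st place, 4 for 2nd, and 3 for 3rd.
That gives 5 × 4 × 3 = 60.

60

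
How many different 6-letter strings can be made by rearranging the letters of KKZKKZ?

Letter multiplicities in KKZKKZ: K×4, Z×2.
The number of distinct arrangements is 6!/(4!·2!) = 720/48 = 15.

15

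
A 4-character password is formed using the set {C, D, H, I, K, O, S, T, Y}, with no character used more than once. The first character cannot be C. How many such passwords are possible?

2688

The first character has 9−1 = 8 choices (anything except C).
The remaining 3 characters are filled from the other 8 symbols without repetition: 8 × 7 × 6 = 336.
Total: 8 × 336 = 2688.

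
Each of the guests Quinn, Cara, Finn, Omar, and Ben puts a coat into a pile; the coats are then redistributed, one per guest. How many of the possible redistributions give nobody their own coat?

44

This is the derangement count D_5: permutations of 5 items with no fixed point.
By inclusion–exclusion this is Σ_{j=0}^{5} (−1)^j C(5,j)·(5−j)!.
Computing: 120 − 120 + 60 − 20 + 5 − 1 = 44.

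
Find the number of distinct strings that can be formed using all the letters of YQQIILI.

Letter multiplicities in YQQIILI: I×3, L×1, Q×2, Y×1.
Dividing 7! = 5040 by 3!·2! = 12 for the repeated letters gives 420.

420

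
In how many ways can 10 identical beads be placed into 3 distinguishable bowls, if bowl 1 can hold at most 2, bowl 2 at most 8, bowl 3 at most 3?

Without the upper bounds there are C(12,2) = 66 ways to split 10 among 3 bowls.
Subtract solutions that violate a single cap (substitute x_i' = x_i − (cap_i+1)): x_1 ≥ 3 gives C(9,2) = 36; x_2 ≥ 9 gives C(3,2) = 3; x_3 ≥ 4 gives C(8,2) = 28. Together 67.
Add back pairs where two caps are both exceeded: 0 + 10 + 0 = 10.
By inclusion–exclusion the count is 66 − 67 + 10 = 9.

9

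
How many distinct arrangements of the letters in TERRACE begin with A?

180

With the first slot taken by A, it remains to arrange the other 6 letters (TERRCE).
Those 6 letters have E appearing twice and R appearing twice, giving (6)!/(2!·2!) = 180.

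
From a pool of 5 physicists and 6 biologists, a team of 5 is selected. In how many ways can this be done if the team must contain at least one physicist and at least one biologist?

455

With no constraint there are C(11,5) = 462 possible selections.
Selections missing a whole group: no physicists → C(6,5) = 6; no biologists → C(5,5) = 1.
Both groups omitted at once is impossible, so 462 − 7 = 455.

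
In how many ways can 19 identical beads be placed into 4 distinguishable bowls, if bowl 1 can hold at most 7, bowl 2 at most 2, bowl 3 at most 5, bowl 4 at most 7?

Without the upper bounds there are C(22,3) = 1540 ways to split 19 among 4 bowls.
Subtract solutions that violate a single cap (substitute x_i' = x_i − (cap_i+1)): x_1 ≥ 8 gives C(14,3) = 364; x_2 ≥ 3 gives C(19,3) = 969; x_3 ≥ 6 gives C(16,3) = 560; x_4 ≥ 8 gives C(14,3) = 364. Together 2257.
Add back pairs where two caps are both exceeded: 165 + 56 + 20 + 286 + 165 + 56 = 748.
Subtract triples: 10 + 1 + 0 + 10 = 21.
By inclusion–exclusion the count is 1540 − 2257 + 748 − 21 = 10.

10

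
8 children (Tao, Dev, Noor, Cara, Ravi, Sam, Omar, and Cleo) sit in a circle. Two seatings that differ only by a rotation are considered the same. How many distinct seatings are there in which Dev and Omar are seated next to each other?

1440

Glue Dev and Omar into a block (2 internal orders). Seating 7 units around a circle gives (6)! arrangements.
So 2 × (6)! = 2 × 720 = 1440.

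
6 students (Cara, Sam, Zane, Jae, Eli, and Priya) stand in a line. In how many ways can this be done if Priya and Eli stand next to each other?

240

Treat {Priya, Eli} as a single unit. There are 5 units to order, and the pair itself can be ordered 2 ways.
So the count is 2·(5)! = 240.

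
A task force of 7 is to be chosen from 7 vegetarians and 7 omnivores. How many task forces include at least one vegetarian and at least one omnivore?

Total 7-person selections from all 14: C(14,7) = 3432.
Subtract selections that omit an entire group: no vegetarians → C(7,7) = 1; no omnivores → C(7,7) = 1.
Both groups omitted at once is impossible, so 3432 − 2 = 3430.

3430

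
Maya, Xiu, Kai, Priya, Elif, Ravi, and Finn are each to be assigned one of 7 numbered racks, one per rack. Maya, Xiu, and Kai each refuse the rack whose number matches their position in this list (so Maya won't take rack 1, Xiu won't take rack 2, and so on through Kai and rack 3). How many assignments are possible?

3216

Let Aᵢ (for i ∈ {1, 2, 3}) be the placements that put person i in their forbidden rack. Any j of these fix j positions, leaving (7−j)! ways to fill the rest, and there are C(3,j) ways to pick which j.
By inclusion–exclusion, the number of valid placements is Σ_{j=0}^{3} (−1)^j C(3,j)·(7−j)!.
Computing: 5040 − 2160 + 360 − 24 = 3216.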